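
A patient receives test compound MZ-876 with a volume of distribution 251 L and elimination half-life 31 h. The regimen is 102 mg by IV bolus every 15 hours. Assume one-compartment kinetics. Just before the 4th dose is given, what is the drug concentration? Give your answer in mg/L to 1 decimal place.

0.6 mg/L

f = (1/2)^(τ/t½) = (1/2)^(15/31) ≈ 0.7151.
C₀ = D/Vd = 102/251 ≈ 0.406 mg/L.
Before the 4th dose, 3 doses have been given. Superposition: Cmin = C₀·(f + f² + … + f^3).
≈ 0.406 × (0.7151 + 0.5114 + 0.3657) ≈ 0.406 × 1.5922 ≈ 0.646 mg/L.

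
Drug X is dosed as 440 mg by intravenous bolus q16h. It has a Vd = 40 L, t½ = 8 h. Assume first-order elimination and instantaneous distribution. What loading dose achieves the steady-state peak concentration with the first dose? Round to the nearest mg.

587 mg

f = (1/2)^(16/8) ≈ 0.250000; accumulation ratio R = 1/(1−f) ≈ 1.33333.
Loading dose to hit Cmax,ss on first dose: D_load = D_maint·R ≈ 440 × 1.33333 ≈ 586.67 mg.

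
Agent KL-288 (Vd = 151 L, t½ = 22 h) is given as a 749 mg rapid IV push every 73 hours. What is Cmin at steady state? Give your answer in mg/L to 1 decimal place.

k = ln2/t½ = ln2/22 ≈ 0.031507 h⁻¹; fraction remaining f = e^(−kτ) = e^(−0.031507×73) ≈ 0.1003.
Single-dose peak C₀ = D/Vd = 749/151 ≈ 4.960 mg/L.
Steady-state trough Cmin,ss = C₀·f/(1−f) ≈ 4.960 × 0.1003/0.8997 ≈ 0.553 mg/L.

0.6 mg/L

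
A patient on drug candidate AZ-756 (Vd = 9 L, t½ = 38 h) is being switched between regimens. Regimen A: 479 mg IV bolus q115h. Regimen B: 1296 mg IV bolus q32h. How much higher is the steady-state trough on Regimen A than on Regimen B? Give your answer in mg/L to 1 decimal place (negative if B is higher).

Regimen A: f = (1/2)^(115/38) ≈ 0.1227; Cmin,ss = (479/9)·f/(1−f) ≈ 7.444 mg/L.
Regimen B: f = (1/2)^(32/38) ≈ 0.5578; Cmin,ss = (1296/9)·f/(1−f) ≈ 181.645 mg/L.
Difference ≈ 7.444 − 181.645 ≈ -174.201 mg/L.

-174.2 mg/L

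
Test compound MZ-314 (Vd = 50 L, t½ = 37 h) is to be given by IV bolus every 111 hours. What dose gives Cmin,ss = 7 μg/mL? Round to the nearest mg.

τ/t½ = 111/37 ≈ 3, so f = (1/2)^(111/37) ≈ 0.125000.
Cmin,ss = (D/Vd)·f/(1−f), so D = Cmin,ss·Vd·(1−f)/f.
D = 7 × 50 × (1−f)/f ≈ 7 × 50 × 7.00000 ≈ 2450.00 mg.

2450 mg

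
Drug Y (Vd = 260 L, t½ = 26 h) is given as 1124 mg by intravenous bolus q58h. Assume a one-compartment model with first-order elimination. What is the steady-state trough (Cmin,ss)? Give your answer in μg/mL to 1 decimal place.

1.2 μg/mL

k = ln2/t½ = ln2/26 ≈ 0.026660 h⁻¹; fraction remaining f = e^(−kτ) = e^(−0.026660×58) ≈ 0.2130.
Accumulation ratio R = 1/(1 − f) ≈ 1/0.7870 ≈ 1.2706.
Each bolus raises the concentration by D/Vd = 1124/260 ≈ 4.323 μg/mL.
Steady-state peak Cmax,ss = C₀·R ≈ 4.323 × 1.2706 ≈ 5.493 μg/mL.
Steady-state trough Cmin,ss = Cmax,ss·f ≈ 5.493 × 0.2130 ≈ 1.170 μg/mL.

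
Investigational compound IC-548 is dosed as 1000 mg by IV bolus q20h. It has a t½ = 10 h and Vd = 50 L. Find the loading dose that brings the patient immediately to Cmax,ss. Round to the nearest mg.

1333 mg

f = (1/2)^(20/10) ≈ 0.250000; accumulation ratio R = 1/(1−f) ≈ 1.33333.
Loading dose to hit Cmax,ss on first dose: D_load = D_maint·R ≈ 1000 × 1.33333 ≈ 1333.33 mg.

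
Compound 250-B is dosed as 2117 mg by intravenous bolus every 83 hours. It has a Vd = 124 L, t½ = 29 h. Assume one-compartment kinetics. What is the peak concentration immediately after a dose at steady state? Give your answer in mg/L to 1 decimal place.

19.8 mg/L

Over one 83-h interval, 83/29 ≈ 2.8621 half-lives elapse, leaving f ≈ 0.1375 of each dose.
Accumulation ratio R = 1/(1 − f) ≈ 1/0.8625 ≈ 1.1594.
Single-dose peak C₀ = D/Vd = 2117/124 ≈ 17.073 mg/L.
Steady-state peak Cmax,ss = C₀·R ≈ 17.073 × 1.1594 ≈ 19.794 mg/L.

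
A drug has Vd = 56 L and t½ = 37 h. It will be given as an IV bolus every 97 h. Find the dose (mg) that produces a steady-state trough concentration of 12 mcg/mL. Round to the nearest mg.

τ/t½ = 97/37 ≈ 2.6216, so f = (1/2)^(97/37) ≈ 0.162485.
Cmin,ss = (D/Vd)·f/(1−f), so D = Cmin,ss·Vd·(1−f)/f.
D = 12 × 56 × (1−f)/f ≈ 12 × 56 × 5.15441 ≈ 3463.76 mg.

3464 mg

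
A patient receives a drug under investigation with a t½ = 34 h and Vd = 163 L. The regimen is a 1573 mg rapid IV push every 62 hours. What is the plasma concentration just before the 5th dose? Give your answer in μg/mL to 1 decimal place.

f = (1/2)^(τ/t½) = (1/2)^(62/34) ≈ 0.2825.
C₀ = D/Vd = 1573/163 ≈ 9.650 μg/mL.
Before the 5th dose, 4 doses have been given. Superposition: Cmin = C₀·(f + f² + … + f^4).
≈ 9.650 × (0.2825 + 0.0798 + 0.0225 + 0.0064) ≈ 9.650 × 0.3912 ≈ 3.775 μg/mL.

3.8 μg/mL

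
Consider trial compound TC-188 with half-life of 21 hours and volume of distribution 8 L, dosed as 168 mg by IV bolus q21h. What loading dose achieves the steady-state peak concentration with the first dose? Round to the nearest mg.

336 mg

f = (1/2)^(21/21) ≈ 0.500000; accumulation ratio R = 1/(1−f) ≈ 2.00000.
Loading dose to hit Cmax,ss on first dose: D_load = D_maint·R ≈ 168 × 2.00000 ≈ 336.00 mg.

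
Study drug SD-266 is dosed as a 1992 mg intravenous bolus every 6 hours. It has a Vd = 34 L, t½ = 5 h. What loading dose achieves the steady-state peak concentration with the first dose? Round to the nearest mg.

f = (1/2)^(6/5) ≈ 0.435275; accumulation ratio R = 1/(1−f) ≈ 1.77077.
Loading dose to hit Cmax,ss on first dose: D_load = D_maint·R ≈ 1992 × 1.77077 ≈ 3527.37 mg.

3527 mg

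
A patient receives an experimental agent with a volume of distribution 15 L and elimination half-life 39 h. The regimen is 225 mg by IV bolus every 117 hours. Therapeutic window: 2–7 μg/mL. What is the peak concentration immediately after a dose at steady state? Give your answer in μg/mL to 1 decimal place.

The dosing interval is 3 half-lives, so f = 2^(−3) = 0.125.
At steady state, R = 1/(1 − 0.125) = 8/7.
Single-dose peak C₀ = D/Vd = 225/15 = 15 μg/mL.
Steady-state peak Cmax,ss = C₀·R = 15 × 8/7 ≈ 17.143 μg/mL.
Peak 17.1 μg/mL vs MTC 7 μg/mL: exceeds toxic threshold.

17.1 μg/mL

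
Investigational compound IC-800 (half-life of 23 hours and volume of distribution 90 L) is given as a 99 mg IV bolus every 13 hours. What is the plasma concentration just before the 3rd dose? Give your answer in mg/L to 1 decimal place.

f = (1/2)^(τ/t½) = (1/2)^(13/23) ≈ 0.6759.
C₀ = D/Vd = 99/90 ≈ 1.100 mg/L.
Before the 3rd dose, 2 doses have been given. Superposition: Cmin = C₀·(f + f²).
≈ 1.100 × (0.6759 + 0.4568) ≈ 1.100 × 1.1327 ≈ 1.246 mg/L.

1.2 mg/L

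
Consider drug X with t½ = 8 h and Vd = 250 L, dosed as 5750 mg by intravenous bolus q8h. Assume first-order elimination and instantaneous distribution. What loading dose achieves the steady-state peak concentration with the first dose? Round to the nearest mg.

f = (1/2)^(8/8) ≈ 0.500000; accumulation ratio R = 1/(1−f) ≈ 2.00000.
Loading dose to hit Cmax,ss on first dose: D_load = D_maint·R ≈ 5750 × 2.00000 ≈ 11500.00 mg.

11500 mg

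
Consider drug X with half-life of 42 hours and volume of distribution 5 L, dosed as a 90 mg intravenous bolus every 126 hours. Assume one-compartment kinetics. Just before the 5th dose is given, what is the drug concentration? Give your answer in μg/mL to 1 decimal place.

f = (1/2)^(τ/t½) = (1/2)^(126/42) ≈ 0.1250.
C₀ = D/Vd = 90/5 ≈ 18.000 μg/mL.
Before the 5th dose, 4 doses have been given. Superposition: Cmin = C₀·(f + f² + … + f^4).
≈ 18.000 × (0.1250 + 0.0156 + 0.0020 + 0.0002) ≈ 18.000 × 0.1428 ≈ 2.570 μg/mL.

2.6 μg/mL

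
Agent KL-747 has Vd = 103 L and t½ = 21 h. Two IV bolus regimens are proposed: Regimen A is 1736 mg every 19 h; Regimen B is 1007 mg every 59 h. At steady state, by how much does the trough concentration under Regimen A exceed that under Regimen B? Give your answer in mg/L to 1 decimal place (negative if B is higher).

17.7 mg/L

Regimen A: f = (1/2)^(19/21) ≈ 0.5341; Cmin,ss = (1736/103)·f/(1−f) ≈ 19.322 mg/L.
Regimen B: f = (1/2)^(59/21) ≈ 0.1426; Cmin,ss = (1007/103)·f/(1−f) ≈ 1.626 mg/L.
Difference ≈ 19.322 − 1.626 ≈ 17.696 mg/L.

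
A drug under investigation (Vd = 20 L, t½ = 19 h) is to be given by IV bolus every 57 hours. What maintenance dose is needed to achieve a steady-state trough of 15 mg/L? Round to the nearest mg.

2100 mg

τ/t½ = 57/19 ≈ 3, so f = (1/2)^(57/19) ≈ 0.125000.
Cmin,ss = (D/Vd)·f/(1−f), so D = Cmin,ss·Vd·(1−f)/f.
D = 15 × 20 × (1−f)/f ≈ 15 × 20 × 7.00000 ≈ 2100.00 mg.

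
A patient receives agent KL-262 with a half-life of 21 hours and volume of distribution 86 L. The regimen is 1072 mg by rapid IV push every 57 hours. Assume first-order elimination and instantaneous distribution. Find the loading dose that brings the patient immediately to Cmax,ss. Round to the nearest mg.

1265 mg

f = (1/2)^(57/21) ≈ 0.152377; accumulation ratio R = 1/(1−f) ≈ 1.17977.
Loading dose to hit Cmax,ss on first dose: D_load = D_maint·R ≈ 1072 × 1.17977 ≈ 1264.71 mg.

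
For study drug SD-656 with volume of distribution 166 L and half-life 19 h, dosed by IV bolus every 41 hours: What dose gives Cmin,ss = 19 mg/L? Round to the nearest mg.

τ/t½ = 41/19 ≈ 2.1579, so f = (1/2)^(41/19) ≈ 0.224083.
Cmin,ss = (D/Vd)·f/(1−f), so D = Cmin,ss·Vd·(1−f)/f.
D = 19 × 166 × (1−f)/f ≈ 19 × 166 × 3.46263 ≈ 10921.14 mg.

10921 mg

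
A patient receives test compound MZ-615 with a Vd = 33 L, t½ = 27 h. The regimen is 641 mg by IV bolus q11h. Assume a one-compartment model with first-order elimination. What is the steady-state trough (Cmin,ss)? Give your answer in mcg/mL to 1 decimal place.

59.5 mcg/mL

Over one 11-h interval, 11/27 ≈ 0.40741 half-lives elapse, leaving f ≈ 0.7540 of each dose.
Single-dose peak C₀ = D/Vd = 641/33 ≈ 19.424 mcg/mL.
Steady-state trough Cmin,ss = C₀·f/(1−f) ≈ 19.424 × 0.7540/0.2460 ≈ 59.535 mcg/mL.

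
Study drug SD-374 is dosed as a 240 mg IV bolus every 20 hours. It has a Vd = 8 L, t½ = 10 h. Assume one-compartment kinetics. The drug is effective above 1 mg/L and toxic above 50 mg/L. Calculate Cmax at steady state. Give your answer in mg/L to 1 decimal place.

40.0 mg/L

τ = 20 h = 2 half-lives, so f = (1/2)^2 = 0.25.
At steady state, R = 1/(1 − 0.25) = 4/3.
Single-dose peak C₀ = D/Vd = 240/8 = 30 mg/L.
Steady-state peak Cmax,ss = C₀·R = 30 × 4/3 ≈ 40.000 mg/L.
Peak 40.0 mg/L vs MTC 50 mg/L: below toxic threshold.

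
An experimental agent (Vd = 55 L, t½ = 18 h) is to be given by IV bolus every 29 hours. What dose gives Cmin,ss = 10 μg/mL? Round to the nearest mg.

τ/t½ = 29/18 ≈ 1.6111, so f = (1/2)^(29/18) ≈ 0.327346.
Cmin,ss = (D/Vd)·f/(1−f), so D = Cmin,ss·Vd·(1−f)/f.
D = 10 × 55 × (1−f)/f ≈ 10 × 55 × 2.05487 ≈ 1130.18 mg.

1130 mg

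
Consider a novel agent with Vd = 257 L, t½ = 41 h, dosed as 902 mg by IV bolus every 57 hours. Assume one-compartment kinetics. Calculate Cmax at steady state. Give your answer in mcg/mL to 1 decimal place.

k = ln2/t½ = ln2/41 ≈ 0.016906 h⁻¹; fraction remaining f = e^(−kτ) = e^(−0.016906×57) ≈ 0.3815.
Accumulation ratio R = 1/(1 − f) ≈ 1/0.6185 ≈ 1.6168.
Single-dose peak C₀ = D/Vd = 902/257 ≈ 3.510 mcg/mL.
Steady-state peak Cmax,ss = C₀·R ≈ 3.510 × 1.6168 ≈ 5.675 mcg/mL.

5.7 mcg/mL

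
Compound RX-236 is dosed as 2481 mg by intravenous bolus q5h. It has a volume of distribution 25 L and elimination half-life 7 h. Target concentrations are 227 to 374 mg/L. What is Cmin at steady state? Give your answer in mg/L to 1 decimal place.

k = ln2/t½ = ln2/7 ≈ 0.099021 h⁻¹; fraction remaining f = e^(−kτ) = e^(−0.099021×5) ≈ 0.6095.
At steady state, accumulation factor R = 1/(1 − e^(−kτ)) ≈ 2.5608.
Single-dose peak C₀ = D/Vd = 2481/25 ≈ 99.240 mg/L.
Cmax,ss = C₀/(1 − f) ≈ 99.240/0.3905 ≈ 254.136 mg/L.
One interval later, Cmin,ss = Cmax,ss·e^(−kτ) ≈ 254.136 × 0.6095 ≈ 154.896 mg/L.
Trough 154.9 mg/L vs MEC 227 mg/L: subtherapeutic.

154.9 mg/L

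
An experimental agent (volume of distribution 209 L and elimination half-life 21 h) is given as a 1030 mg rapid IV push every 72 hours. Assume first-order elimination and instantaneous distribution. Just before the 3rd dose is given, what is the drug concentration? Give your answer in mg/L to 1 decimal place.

f = (1/2)^(τ/t½) = (1/2)^(72/21) ≈ 0.0929.
C₀ = D/Vd = 1030/209 ≈ 4.928 mg/L.
Before the 3rd dose, 2 doses have been given. Superposition: Cmin = C₀·(f + f²).
≈ 4.928 × (0.0929 + 0.0086) ≈ 4.928 × 0.1015 ≈ 0.500 mg/L.

0.5 mg/L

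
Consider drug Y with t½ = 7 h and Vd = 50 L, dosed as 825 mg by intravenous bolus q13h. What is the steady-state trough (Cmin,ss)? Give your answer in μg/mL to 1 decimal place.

Over one 13-h interval, 13/7 ≈ 1.8571 half-lives elapse, leaving f ≈ 0.2760 of each dose.
Accumulation ratio R = 1/(1 − f) ≈ 1/0.7240 ≈ 1.3812.
Each bolus raises the concentration by D/Vd = 825/50 ≈ 16.500 μg/mL.
Steady-state peak Cmax,ss = C₀·R ≈ 16.500 × 1.3812 ≈ 22.790 μg/mL.
One interval later, Cmin,ss = Cmax,ss·e^(−kτ) ≈ 22.790 × 0.2760 ≈ 6.290 μg/mL.

6.3 μg/mL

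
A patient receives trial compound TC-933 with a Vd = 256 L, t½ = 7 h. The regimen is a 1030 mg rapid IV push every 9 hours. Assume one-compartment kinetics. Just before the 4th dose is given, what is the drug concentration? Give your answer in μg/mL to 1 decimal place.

2.6 μg/mL

f = (1/2)^(τ/t½) = (1/2)^(9/7) ≈ 0.4102.
C₀ = D/Vd = 1030/256 ≈ 4.023 μg/mL.
Before the 4th dose, 3 doses have been given. Superposition: Cmin = C₀·(f + f² + … + f^3).
≈ 4.023 × (0.4102 + 0.1683 + 0.0690) ≈ 4.023 × 0.6475 ≈ 2.605 μg/mL.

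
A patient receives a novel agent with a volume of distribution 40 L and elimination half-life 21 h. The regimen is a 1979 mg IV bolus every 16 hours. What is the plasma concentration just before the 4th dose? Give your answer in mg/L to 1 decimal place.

f = (1/2)^(τ/t½) = (1/2)^(16/21) ≈ 0.5897.
C₀ = D/Vd = 1979/40 ≈ 49.475 mg/L.
Before the 4th dose, 3 doses have been given. Superposition: Cmin = C₀·(f + f² + … + f^3).
≈ 49.475 × (0.5897 + 0.3477 + 0.2051) ≈ 49.475 × 1.1425 ≈ 56.525 mg/L.

56.5 mg/L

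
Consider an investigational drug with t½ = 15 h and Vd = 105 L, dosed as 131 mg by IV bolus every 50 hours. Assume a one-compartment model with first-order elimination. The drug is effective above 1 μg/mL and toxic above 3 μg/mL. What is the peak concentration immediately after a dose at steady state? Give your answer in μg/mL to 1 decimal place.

k = ln2/t½ = ln2/15 ≈ 0.046210 h⁻¹; fraction remaining f = e^(−kτ) = e^(−0.046210×50) ≈ 0.0992.
At steady state, accumulation factor R = 1/(1 − e^(−kτ)) ≈ 1.1101.
Single-dose peak C₀ = D/Vd = 131/105 ≈ 1.248 μg/mL.
Steady-state peak Cmax,ss = C₀·R ≈ 1.248 × 1.1101 ≈ 1.385 μg/mL.
Peak 1.4 μg/mL vs MTC 3 μg/mL: below toxic threshold.

1.4 μg/mL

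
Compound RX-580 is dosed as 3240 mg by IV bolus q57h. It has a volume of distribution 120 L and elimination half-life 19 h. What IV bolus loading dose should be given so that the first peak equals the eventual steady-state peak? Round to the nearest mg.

f = (1/2)^(57/19) ≈ 0.125000; accumulation ratio R = 1/(1−f) ≈ 1.14286.
Loading dose to hit Cmax,ss on first dose: D_load = D_maint·R ≈ 3240 × 1.14286 ≈ 3702.87 mg.

3703 mg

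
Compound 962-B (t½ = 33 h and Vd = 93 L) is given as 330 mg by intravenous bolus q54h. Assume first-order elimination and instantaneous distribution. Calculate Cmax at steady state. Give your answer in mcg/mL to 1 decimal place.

k = ln2/t½ = ln2/33 ≈ 0.021004 h⁻¹; fraction remaining f = e^(−kτ) = e^(−0.021004×54) ≈ 0.3217.
Accumulation ratio R = 1/(1 − f) ≈ 1/0.6783 ≈ 1.4743.
Single-dose peak C₀ = D/Vd = 330/93 ≈ 3.548 mcg/mL.
Steady-state peak Cmax,ss = C₀·R ≈ 3.548 × 1.4743 ≈ 5.231 mcg/mL.

5.2 mcg/mL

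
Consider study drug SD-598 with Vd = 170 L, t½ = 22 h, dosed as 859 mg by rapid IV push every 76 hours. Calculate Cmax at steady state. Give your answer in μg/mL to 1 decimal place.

5.6 μg/mL

τ/t½ = 76/22 ≈ 3.4545, so fraction remaining f = (1/2)^(76/22) ≈ 0.0912.
Accumulation ratio R = 1/(1 − f) ≈ 1/0.9088 ≈ 1.1004.
Single-dose peak C₀ = D/Vd = 859/170 ≈ 5.053 μg/mL.
Steady-state peak Cmax,ss = C₀·R ≈ 5.053 × 1.1004 ≈ 5.560 μg/mL.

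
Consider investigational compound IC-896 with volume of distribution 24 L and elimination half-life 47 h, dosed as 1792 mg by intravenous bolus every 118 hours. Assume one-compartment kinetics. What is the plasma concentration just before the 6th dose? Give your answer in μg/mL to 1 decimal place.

15.9 μg/mL

f = (1/2)^(τ/t½) = (1/2)^(118/47) ≈ 0.1755.
C₀ = D/Vd = 1792/24 ≈ 74.667 μg/mL.
Before the 6th dose, 5 doses have been given. Superposition: Cmin = C₀·(f + f² + … + f^5).
≈ 74.667 × (0.1755 + 0.0308 + 0.0054 + 0.0009 + 0.0002) ≈ 74.667 × 0.2128 ≈ 15.889 μg/mL.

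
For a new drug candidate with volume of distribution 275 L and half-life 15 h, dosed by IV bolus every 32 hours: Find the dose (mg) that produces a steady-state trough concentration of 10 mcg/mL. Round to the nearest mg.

9315 mg

τ/t½ = 32/15 ≈ 2.1333, so f = (1/2)^(32/15) ≈ 0.227931.
Cmin,ss = (D/Vd)·f/(1−f), so D = Cmin,ss·Vd·(1−f)/f.
D = 10 × 275 × (1−f)/f ≈ 10 × 275 × 3.38729 ≈ 9315.05 mg.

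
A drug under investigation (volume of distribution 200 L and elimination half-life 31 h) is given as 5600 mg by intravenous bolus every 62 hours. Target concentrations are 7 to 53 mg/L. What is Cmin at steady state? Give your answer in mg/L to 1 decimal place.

9.3 mg/L

The dosing interval is 2 half-lives, so f = 2^(−2) = 0.25.
At steady state, R = 1/(1 − 0.25) = 4/3.
Single-dose peak C₀ = D/Vd = 5600/200 = 28 mg/L.
Steady-state peak Cmax,ss = C₀·R = 28 × 4/3 ≈ 37.333 mg/L.
Steady-state trough Cmin,ss = Cmax,ss·f ≈ 37.333 × 0.25 ≈ 9.333 mg/L.
Trough 9.3 mg/L vs MEC 7 mg/L: adequate.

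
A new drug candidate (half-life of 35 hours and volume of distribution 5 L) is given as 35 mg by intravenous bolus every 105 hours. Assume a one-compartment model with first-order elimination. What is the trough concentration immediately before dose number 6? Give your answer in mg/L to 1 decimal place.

f = (1/2)^(τ/t½) = (1/2)^(105/35) ≈ 0.1250.
C₀ = D/Vd = 35/5 ≈ 7.000 mg/L.
Before the 6th dose, 5 doses have been given. Superposition: Cmin = C₀·(f + f² + … + f^5).
≈ 7.000 × (0.1250 + 0.0156 + 0.0020 + 0.0002 + 0.0000) ≈ 7.000 × 0.1428 ≈ 1.000 mg/L.

1.0 mg/L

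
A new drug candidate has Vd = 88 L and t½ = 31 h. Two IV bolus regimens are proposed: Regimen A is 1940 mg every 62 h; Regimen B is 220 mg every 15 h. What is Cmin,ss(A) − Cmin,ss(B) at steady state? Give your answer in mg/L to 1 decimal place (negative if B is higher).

1.1 mg/L

Regimen A: f = (1/2)^(62/31) ≈ 0.2500; Cmin,ss = (1940/88)·f/(1−f) ≈ 7.348 mg/L.
Regimen B: f = (1/2)^(15/31) ≈ 0.7151; Cmin,ss = (220/88)·f/(1−f) ≈ 6.275 mg/L.
Difference ≈ 7.348 − 6.275 ≈ 1.073 mg/L.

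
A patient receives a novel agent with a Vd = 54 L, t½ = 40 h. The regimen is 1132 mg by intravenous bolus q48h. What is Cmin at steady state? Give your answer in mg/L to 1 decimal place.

k = ln2/t½ = ln2/40 ≈ 0.017329 h⁻¹; fraction remaining f = e^(−kτ) = e^(−0.017329×48) ≈ 0.4353.
Accumulation ratio R = 1/(1 − f) ≈ 1/0.5647 ≈ 1.7709.
Single-dose peak C₀ = D/Vd = 1132/54 ≈ 20.963 mg/L.
Steady-state peak Cmax,ss = C₀·R ≈ 20.963 × 1.7709 ≈ 37.123 mg/L.
Steady-state trough Cmin,ss = Cmax,ss·f ≈ 37.123 × 0.4353 ≈ 16.160 mg/L.

16.2 mg/L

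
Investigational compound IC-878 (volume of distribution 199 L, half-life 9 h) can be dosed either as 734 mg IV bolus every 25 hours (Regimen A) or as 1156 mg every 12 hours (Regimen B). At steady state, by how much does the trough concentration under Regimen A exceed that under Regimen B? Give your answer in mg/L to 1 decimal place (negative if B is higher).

Regimen A: f = (1/2)^(25/9) ≈ 0.1458; Cmin,ss = (734/199)·f/(1−f) ≈ 0.630 mg/L.
Regimen B: f = (1/2)^(12/9) ≈ 0.3969; Cmin,ss = (1156/199)·f/(1−f) ≈ 3.823 mg/L.
Difference ≈ 0.630 − 3.823 ≈ -3.193 mg/L.

-3.2 mg/L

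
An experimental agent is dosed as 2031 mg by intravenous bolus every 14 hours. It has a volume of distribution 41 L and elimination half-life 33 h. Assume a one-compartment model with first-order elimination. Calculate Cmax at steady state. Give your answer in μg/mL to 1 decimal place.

194.4 μg/mL

Over one 14-h interval, 14/33 ≈ 0.42424 half-lives elapse, leaving f ≈ 0.7452 of each dose.
Accumulation ratio R = 1/(1 − f) ≈ 1/0.2548 ≈ 3.9246.
Single-dose peak C₀ = D/Vd = 2031/41 ≈ 49.537 μg/mL.
Steady-state peak Cmax,ss = C₀·R ≈ 49.537 × 3.9246 ≈ 194.413 μg/mL.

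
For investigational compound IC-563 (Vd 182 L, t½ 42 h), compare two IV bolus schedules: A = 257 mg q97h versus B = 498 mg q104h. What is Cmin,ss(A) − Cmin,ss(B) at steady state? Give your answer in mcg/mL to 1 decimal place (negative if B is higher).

-0.2 mcg/mL

Regimen A: f = (1/2)^(97/42) ≈ 0.2017; Cmin,ss = (257/182)·f/(1−f) ≈ 0.357 mcg/mL.
Regimen B: f = (1/2)^(104/42) ≈ 0.1797; Cmin,ss = (498/182)·f/(1−f) ≈ 0.599 mcg/mL.
Difference ≈ 0.357 − 0.599 ≈ -0.242 mcg/mL.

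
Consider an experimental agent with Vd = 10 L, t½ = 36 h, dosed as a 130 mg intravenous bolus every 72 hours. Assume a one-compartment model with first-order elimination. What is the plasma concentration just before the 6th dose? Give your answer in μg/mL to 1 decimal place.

4.3 μg/mL

f = (1/2)^(τ/t½) = (1/2)^(72/36) ≈ 0.2500.
C₀ = D/Vd = 130/10 ≈ 13.000 μg/mL.
Before the 6th dose, 5 doses have been given. Superposition: Cmin = C₀·(f + f² + … + f^5).
≈ 13.000 × (0.2500 + 0.0625 + 0.0156 + 0.0039 + 0.0010) ≈ 13.000 × 0.3330 ≈ 4.329 μg/mL.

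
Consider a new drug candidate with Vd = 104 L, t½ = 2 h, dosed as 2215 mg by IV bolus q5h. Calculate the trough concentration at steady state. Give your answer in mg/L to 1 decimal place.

k = ln2/t½ = ln2/2 ≈ 0.346574 h⁻¹; fraction remaining f = e^(−kτ) = e^(−0.346574×5) ≈ 0.1768.
Each bolus raises the concentration by D/Vd = 2215/104 ≈ 21.298 mg/L.
Steady-state trough Cmin,ss = C₀·f/(1−f) ≈ 21.298 × 0.1768/0.8232 ≈ 4.574 mg/L.

4.6 mg/L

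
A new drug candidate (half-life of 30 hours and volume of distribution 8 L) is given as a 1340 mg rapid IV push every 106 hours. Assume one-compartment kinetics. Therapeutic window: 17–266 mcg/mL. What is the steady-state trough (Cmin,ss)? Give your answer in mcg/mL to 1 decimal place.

k = ln2/t½ = ln2/30 ≈ 0.023105 h⁻¹; fraction remaining f = e^(−kτ) = e^(−0.023105×106) ≈ 0.0864.
At steady state, accumulation factor R = 1/(1 − e^(−kτ)) ≈ 1.0946.
Single-dose peak C₀ = D/Vd = 1340/8 ≈ 167.500 mcg/mL.
Steady-state peak Cmax,ss = C₀·R ≈ 167.500 × 1.0946 ≈ 183.346 mcg/mL.
One interval later, Cmin,ss = Cmax,ss·e^(−kτ) ≈ 183.346 × 0.0864 ≈ 15.841 mcg/mL.
Trough 15.8 mcg/mL vs MEC 17 mcg/mL: subtherapeutic.

15.8 mcg/mL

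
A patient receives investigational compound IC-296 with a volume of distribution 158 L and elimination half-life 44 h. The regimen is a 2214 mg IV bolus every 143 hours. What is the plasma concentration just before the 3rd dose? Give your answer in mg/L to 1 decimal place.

1.6 mg/L

f = (1/2)^(τ/t½) = (1/2)^(143/44) ≈ 0.1051.
C₀ = D/Vd = 2214/158 ≈ 14.013 mg/L.
Before the 3rd dose, 2 doses have been given. Superposition: Cmin = C₀·(f + f²).
≈ 14.013 × (0.1051 + 0.0110) ≈ 14.013 × 0.1161 ≈ 1.627 mg/L.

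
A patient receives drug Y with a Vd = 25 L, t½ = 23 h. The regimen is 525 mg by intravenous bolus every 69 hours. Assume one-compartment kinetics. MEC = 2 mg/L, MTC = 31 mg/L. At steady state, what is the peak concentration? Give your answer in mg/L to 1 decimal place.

24.0 mg/L

τ = 69 h = 3 half-lives, so f = (1/2)^3 = 0.125.
Accumulation ratio R = 1/(1 − f) = 1/0.875 = 8/7.
Single-dose peak C₀ = D/Vd = 525/25 = 21 mg/L.
Steady-state peak Cmax,ss = C₀·R = 21 × 8/7 ≈ 24.000 mg/L.
Peak 24.0 mg/L vs MTC 31 mg/L: below toxic threshold.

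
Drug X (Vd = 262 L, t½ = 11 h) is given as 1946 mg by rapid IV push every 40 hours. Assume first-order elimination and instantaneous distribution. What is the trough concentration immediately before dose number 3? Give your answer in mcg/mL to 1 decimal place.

0.6 mcg/mL

f = (1/2)^(τ/t½) = (1/2)^(40/11) ≈ 0.0804.
C₀ = D/Vd = 1946/262 ≈ 7.427 mcg/mL.
Before the 3rd dose, 2 doses have been given. Superposition: Cmin = C₀·(f + f²).
≈ 7.427 × (0.0804 + 0.0065) ≈ 7.427 × 0.0869 ≈ 0.645 mcg/mL.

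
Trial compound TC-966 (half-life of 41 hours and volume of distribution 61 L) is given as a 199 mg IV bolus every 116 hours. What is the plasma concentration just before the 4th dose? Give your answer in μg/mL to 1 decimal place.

0.5 μg/mL

f = (1/2)^(τ/t½) = (1/2)^(116/41) ≈ 0.1407.
C₀ = D/Vd = 199/61 ≈ 3.262 μg/mL.
Before the 4th dose, 3 doses have been given. Superposition: Cmin = C₀·(f + f² + … + f^3).
≈ 3.262 × (0.1407 + 0.0198 + 0.0028) ≈ 3.262 × 0.1633 ≈ 0.533 μg/mL.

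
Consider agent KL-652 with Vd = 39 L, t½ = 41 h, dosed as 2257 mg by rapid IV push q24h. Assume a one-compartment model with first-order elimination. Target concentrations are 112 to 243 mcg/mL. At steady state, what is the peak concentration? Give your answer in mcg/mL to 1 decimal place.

k = ln2/t½ = ln2/41 ≈ 0.016906 h⁻¹; fraction remaining f = e^(−kτ) = e^(−0.016906×24) ≈ 0.6665.
At steady state, accumulation factor R = 1/(1 − e^(−kτ)) ≈ 2.9985.
Single-dose peak C₀ = D/Vd = 2257/39 ≈ 57.872 mcg/mL.
Steady-state peak Cmax,ss = C₀·R ≈ 57.872 × 2.9985 ≈ 173.529 mcg/mL.
Peak 173.5 mcg/mL vs MTC 243 mcg/mL: below toxic threshold.

173.5 mcg/mL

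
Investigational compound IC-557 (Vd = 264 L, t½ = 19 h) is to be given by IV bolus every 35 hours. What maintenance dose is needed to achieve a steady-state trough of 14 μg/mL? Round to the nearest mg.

9555 mg

τ/t½ = 35/19 ≈ 1.8421, so f = (1/2)^(35/19) ≈ 0.278914.
Cmin,ss = (D/Vd)·f/(1−f), so D = Cmin,ss·Vd·(1−f)/f.
D = 14 × 264 × (1−f)/f ≈ 14 × 264 × 2.58533 ≈ 9555.38 mg.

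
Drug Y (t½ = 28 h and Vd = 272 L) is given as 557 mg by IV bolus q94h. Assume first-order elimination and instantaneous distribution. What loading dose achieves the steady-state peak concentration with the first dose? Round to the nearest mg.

617 mg

f = (1/2)^(94/28) ≈ 0.097589; accumulation ratio R = 1/(1−f) ≈ 1.10814.
Loading dose to hit Cmax,ss on first dose: D_load = D_maint·R ≈ 557 × 1.10814 ≈ 617.23 mg.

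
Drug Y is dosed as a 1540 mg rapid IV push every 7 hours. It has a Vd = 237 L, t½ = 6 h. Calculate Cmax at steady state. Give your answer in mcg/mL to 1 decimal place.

11.7 mcg/mL

k = ln2/t½ = ln2/6 ≈ 0.115525 h⁻¹; fraction remaining f = e^(−kτ) = e^(−0.115525×7) ≈ 0.4454.
Accumulation ratio R = 1/(1 − f) ≈ 1/0.5546 ≈ 1.8031.
Each bolus raises the concentration by D/Vd = 1540/237 ≈ 6.498 mcg/mL.
Steady-state peak Cmax,ss = C₀·R ≈ 6.498 × 1.8031 ≈ 11.717 mcg/mL.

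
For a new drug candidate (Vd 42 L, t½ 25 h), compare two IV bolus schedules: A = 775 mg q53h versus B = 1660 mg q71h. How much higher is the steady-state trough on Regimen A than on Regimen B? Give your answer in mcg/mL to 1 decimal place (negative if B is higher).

Regimen A: f = (1/2)^(53/25) ≈ 0.2300; Cmin,ss = (775/42)·f/(1−f) ≈ 5.512 mcg/mL.
Regimen B: f = (1/2)^(71/25) ≈ 0.1397; Cmin,ss = (1660/42)·f/(1−f) ≈ 6.418 mcg/mL.
Difference ≈ 5.512 − 6.418 ≈ -0.906 mcg/mL.

-0.9 mcg/mL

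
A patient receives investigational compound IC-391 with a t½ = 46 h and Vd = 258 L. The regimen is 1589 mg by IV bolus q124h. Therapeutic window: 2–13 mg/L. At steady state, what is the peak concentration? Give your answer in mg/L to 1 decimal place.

k = ln2/t½ = ln2/46 ≈ 0.015068 h⁻¹; fraction remaining f = e^(−kτ) = e^(−0.015068×124) ≈ 0.1544.
At steady state, accumulation factor R = 1/(1 − e^(−kτ)) ≈ 1.1826.
Single-dose peak C₀ = D/Vd = 1589/258 ≈ 6.159 mg/L.
Cmax,ss = C₀/(1 − f) ≈ 6.159/0.8456 ≈ 7.284 mg/L.
Peak 7.3 mg/L vs MTC 13 mg/L: below toxic threshold.

7.3 mg/L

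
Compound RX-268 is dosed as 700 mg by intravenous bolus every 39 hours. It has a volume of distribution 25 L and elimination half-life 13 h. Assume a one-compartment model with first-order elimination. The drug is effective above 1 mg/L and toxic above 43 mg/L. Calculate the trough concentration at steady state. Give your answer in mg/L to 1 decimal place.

4.0 mg/L

τ = 39 h = 3 half-lives, so f = (1/2)^3 = 0.125.
Accumulation ratio R = 1/(1 − f) = 1/0.875 = 8/7.
Single-dose peak C₀ = D/Vd = 700/25 = 28 mg/L.
Steady-state peak Cmax,ss = C₀·R = 28 × 8/7 ≈ 32.000 mg/L.
Steady-state trough Cmin,ss = Cmax,ss·f ≈ 32.000 × 0.125 ≈ 4.000 mg/L.
Trough 4.0 mg/L vs MEC 1 mg/L: adequate.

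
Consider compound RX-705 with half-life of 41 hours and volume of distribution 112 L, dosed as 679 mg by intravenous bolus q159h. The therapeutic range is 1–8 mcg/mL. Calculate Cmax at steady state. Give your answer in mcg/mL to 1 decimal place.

τ/t½ = 159/41 ≈ 3.878, so fraction remaining f = (1/2)^(159/41) ≈ 0.0680.
At steady state, accumulation factor R = 1/(1 − e^(−kτ)) ≈ 1.0730.
Single-dose peak C₀ = D/Vd = 679/112 ≈ 6.062 mcg/mL.
Steady-state peak Cmax,ss = C₀·R ≈ 6.062 × 1.0730 ≈ 6.505 mcg/mL.
Peak 6.5 mcg/mL vs MTC 8 mcg/mL: below toxic threshold.

6.5 mcg/mL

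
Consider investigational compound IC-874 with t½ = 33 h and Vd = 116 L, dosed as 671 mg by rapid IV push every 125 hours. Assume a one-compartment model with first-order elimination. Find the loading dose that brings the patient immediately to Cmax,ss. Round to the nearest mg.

f = (1/2)^(125/33) ≈ 0.072399; accumulation ratio R = 1/(1−f) ≈ 1.07805.
Loading dose to hit Cmax,ss on first dose: D_load = D_maint·R ≈ 671 × 1.07805 ≈ 723.37 mg.

723 mg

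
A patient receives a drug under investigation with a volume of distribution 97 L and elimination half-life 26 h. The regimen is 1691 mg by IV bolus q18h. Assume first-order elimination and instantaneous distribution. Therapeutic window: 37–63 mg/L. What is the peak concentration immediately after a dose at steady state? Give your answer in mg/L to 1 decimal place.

τ/t½ = 18/26 ≈ 0.69231, so fraction remaining f = (1/2)^(18/26) ≈ 0.6189.
At steady state, accumulation factor R = 1/(1 − e^(−kτ)) ≈ 2.6240.
Each bolus raises the concentration by D/Vd = 1691/97 ≈ 17.433 mg/L.
Steady-state peak Cmax,ss = C₀·R ≈ 17.433 × 2.6240 ≈ 45.744 mg/L.
Peak 45.7 mg/L vs MTC 63 mg/L: below toxic threshold.

45.7 mg/L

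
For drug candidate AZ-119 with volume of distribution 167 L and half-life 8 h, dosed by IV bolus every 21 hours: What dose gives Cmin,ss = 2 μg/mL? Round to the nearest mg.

1726 mg

τ/t½ = 21/8 ≈ 2.625, so f = (1/2)^(21/8) ≈ 0.162105.
Cmin,ss = (D/Vd)·f/(1−f), so D = Cmin,ss·Vd·(1−f)/f.
D = 2 × 167 × (1−f)/f ≈ 2 × 167 × 5.16884 ≈ 1726.39 mg.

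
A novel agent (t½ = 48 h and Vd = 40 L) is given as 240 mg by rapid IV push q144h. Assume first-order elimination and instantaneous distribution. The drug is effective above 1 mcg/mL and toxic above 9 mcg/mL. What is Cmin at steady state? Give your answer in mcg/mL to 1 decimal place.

0.9 mcg/mL

The dosing interval is 3 half-lives, so f = 2^(−3) = 0.125.
Accumulation ratio R = 1/(1 − f) = 1/0.875 = 8/7.
Single-dose peak C₀ = D/Vd = 240/40 = 6 mcg/mL.
Steady-state peak Cmax,ss = C₀·R = 6 × 8/7 ≈ 6.857 mcg/mL.
Steady-state trough Cmin,ss = Cmax,ss·f ≈ 6.857 × 0.125 ≈ 0.857 mcg/mL.
Trough 0.9 mcg/mL vs MEC 1 mcg/mL: subtherapeutic.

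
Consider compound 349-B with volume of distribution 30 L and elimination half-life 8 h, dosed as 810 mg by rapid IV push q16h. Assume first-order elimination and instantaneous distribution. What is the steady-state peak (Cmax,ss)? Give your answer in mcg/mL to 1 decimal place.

36.0 mcg/mL

τ = 16 h = 2 half-lives, so f = (1/2)^2 = 0.25.
Accumulation ratio R = 1/(1 − f) = 1/0.75 = 4/3.
Single-dose peak C₀ = D/Vd = 810/30 = 27 mcg/mL.
Steady-state peak Cmax,ss = C₀·R = 27 × 4/3 ≈ 36.000 mcg/mL.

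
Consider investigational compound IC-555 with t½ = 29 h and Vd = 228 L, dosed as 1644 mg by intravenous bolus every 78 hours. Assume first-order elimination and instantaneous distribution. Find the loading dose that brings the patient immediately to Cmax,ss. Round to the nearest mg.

1946 mg

f = (1/2)^(78/29) ≈ 0.155001; accumulation ratio R = 1/(1−f) ≈ 1.18343.
Loading dose to hit Cmax,ss on first dose: D_load = D_maint·R ≈ 1644 × 1.18343 ≈ 1945.56 mg.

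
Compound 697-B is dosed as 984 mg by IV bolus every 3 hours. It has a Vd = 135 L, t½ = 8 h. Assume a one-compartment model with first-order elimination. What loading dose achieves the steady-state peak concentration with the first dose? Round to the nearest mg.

f = (1/2)^(3/8) ≈ 0.771105; accumulation ratio R = 1/(1−f) ≈ 4.36882.
Loading dose to hit Cmax,ss on first dose: D_load = D_maint·R ≈ 984 × 4.36882 ≈ 4298.92 mg.

4299 mg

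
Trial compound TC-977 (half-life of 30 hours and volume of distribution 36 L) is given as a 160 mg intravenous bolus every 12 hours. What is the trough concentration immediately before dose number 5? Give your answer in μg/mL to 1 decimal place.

9.3 μg/mL

f = (1/2)^(τ/t½) = (1/2)^(12/30) ≈ 0.7579.
C₀ = D/Vd = 160/36 ≈ 4.444 μg/mL.
Before the 5th dose, 4 doses have been given. Superposition: Cmin = C₀·(f + f² + … + f^4).
≈ 4.444 × (0.7579 + 0.5744 + 0.4353 + 0.3299) ≈ 4.444 × 2.0975 ≈ 9.321 μg/mL.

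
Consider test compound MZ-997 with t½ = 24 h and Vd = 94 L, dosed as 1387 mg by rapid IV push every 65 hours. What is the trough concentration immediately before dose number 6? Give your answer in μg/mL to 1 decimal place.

f = (1/2)^(τ/t½) = (1/2)^(65/24) ≈ 0.1530.
C₀ = D/Vd = 1387/94 ≈ 14.755 μg/mL.
Before the 6th dose, 5 doses have been given. Superposition: Cmin = C₀·(f + f² + … + f^5).
≈ 14.755 × (0.1530 + 0.0234 + 0.0036 + 0.0005 + 0.0001) ≈ 14.755 × 0.1806 ≈ 2.665 μg/mL.

2.7 μg/mL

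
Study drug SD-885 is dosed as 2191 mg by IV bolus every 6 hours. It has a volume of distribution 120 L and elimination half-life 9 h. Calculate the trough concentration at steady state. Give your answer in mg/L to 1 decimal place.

31.1 mg/L

τ/t½ = 6/9 ≈ 0.66667, so fraction remaining f = (1/2)^(6/9) ≈ 0.6300.
Each bolus raises the concentration by D/Vd = 2191/120 ≈ 18.258 mg/L.
Steady-state trough Cmin,ss = C₀·f/(1−f) ≈ 18.258 × 0.6300/0.3700 ≈ 31.088 mg/L.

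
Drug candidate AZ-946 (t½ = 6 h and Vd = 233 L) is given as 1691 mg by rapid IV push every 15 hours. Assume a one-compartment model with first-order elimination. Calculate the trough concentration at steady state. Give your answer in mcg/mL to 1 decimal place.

Over one 15-h interval, 15/6 ≈ 2.5 half-lives elapse, leaving f ≈ 0.1768 of each dose.
Single-dose peak C₀ = D/Vd = 1691/233 ≈ 7.258 mcg/mL.
Steady-state trough Cmin,ss = C₀·f/(1−f) ≈ 7.258 × 0.1768/0.8232 ≈ 1.559 mcg/mL.

1.6 mcg/mL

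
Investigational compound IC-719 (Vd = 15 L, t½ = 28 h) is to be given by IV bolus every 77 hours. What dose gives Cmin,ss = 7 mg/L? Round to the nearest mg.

τ/t½ = 77/28 ≈ 2.75, so f = (1/2)^(77/28) ≈ 0.148651.
Cmin,ss = (D/Vd)·f/(1−f), so D = Cmin,ss·Vd·(1−f)/f.
D = 7 × 15 × (1−f)/f ≈ 7 × 15 × 5.72717 ≈ 601.35 mg.

601 mg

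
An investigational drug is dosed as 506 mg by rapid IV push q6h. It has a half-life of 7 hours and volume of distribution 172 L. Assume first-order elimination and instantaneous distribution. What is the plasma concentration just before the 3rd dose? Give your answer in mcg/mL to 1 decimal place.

2.5 mcg/mL

f = (1/2)^(τ/t½) = (1/2)^(6/7) ≈ 0.5520.
C₀ = D/Vd = 506/172 ≈ 2.942 mcg/mL.
Before the 3rd dose, 2 doses have been given. Superposition: Cmin = C₀·(f + f²).
≈ 2.942 × (0.5520 + 0.3047) ≈ 2.942 × 0.8567 ≈ 2.520 mcg/mL.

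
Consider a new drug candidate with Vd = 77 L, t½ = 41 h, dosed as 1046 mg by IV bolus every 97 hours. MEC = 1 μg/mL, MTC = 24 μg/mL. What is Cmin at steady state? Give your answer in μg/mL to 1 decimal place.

τ/t½ = 97/41 ≈ 2.3659, so fraction remaining f = (1/2)^(97/41) ≈ 0.1940.
At steady state, accumulation factor R = 1/(1 − e^(−kτ)) ≈ 1.2407.
Single-dose peak C₀ = D/Vd = 1046/77 ≈ 13.584 μg/mL.
Cmax,ss = C₀/(1 − f) ≈ 13.584/0.8060 ≈ 16.854 μg/mL.
Steady-state trough Cmin,ss = Cmax,ss·f ≈ 16.854 × 0.1940 ≈ 3.270 μg/mL.
Trough 3.3 μg/mL vs MEC 1 μg/mL: adequate.

3.3 μg/mL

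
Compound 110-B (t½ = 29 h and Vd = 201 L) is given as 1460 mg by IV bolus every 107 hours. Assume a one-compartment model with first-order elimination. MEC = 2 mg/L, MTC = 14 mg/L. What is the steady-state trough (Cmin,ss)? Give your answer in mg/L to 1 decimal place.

0.6 mg/L

k = ln2/t½ = ln2/29 ≈ 0.023902 h⁻¹; fraction remaining f = e^(−kτ) = e^(−0.023902×107) ≈ 0.0775.
Each bolus raises the concentration by D/Vd = 1460/201 ≈ 7.264 mg/L.
Steady-state trough Cmin,ss = C₀·f/(1−f) ≈ 7.264 × 0.0775/0.9225 ≈ 0.610 mg/L.
Trough 0.6 mg/L vs MEC 2 mg/L: subtherapeutic.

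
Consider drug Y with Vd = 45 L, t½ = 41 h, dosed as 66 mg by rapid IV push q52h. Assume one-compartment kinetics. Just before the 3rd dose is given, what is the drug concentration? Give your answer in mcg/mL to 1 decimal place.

f = (1/2)^(τ/t½) = (1/2)^(52/41) ≈ 0.4152.
C₀ = D/Vd = 66/45 ≈ 1.467 mcg/mL.
Before the 3rd dose, 2 doses have been given. Superposition: Cmin = C₀·(f + f²).
≈ 1.467 × (0.4152 + 0.1724) ≈ 1.467 × 0.5876 ≈ 0.862 mcg/mL.

0.9 mcg/mL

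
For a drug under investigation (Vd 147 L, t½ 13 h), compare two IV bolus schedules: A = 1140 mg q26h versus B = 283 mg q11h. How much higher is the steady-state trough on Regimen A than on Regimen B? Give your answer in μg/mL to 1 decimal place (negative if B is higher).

0.2 μg/mL

Regimen A: f = (1/2)^(26/13) ≈ 0.2500; Cmin,ss = (1140/147)·f/(1−f) ≈ 2.585 μg/mL.
Regimen B: f = (1/2)^(11/13) ≈ 0.5563; Cmin,ss = (283/147)·f/(1−f) ≈ 2.414 μg/mL.
Difference ≈ 2.585 − 2.414 ≈ 0.171 μg/mL.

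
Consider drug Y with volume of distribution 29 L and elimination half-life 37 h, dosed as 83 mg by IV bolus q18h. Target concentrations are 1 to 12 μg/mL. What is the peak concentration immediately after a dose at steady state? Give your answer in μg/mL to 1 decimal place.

τ/t½ = 18/37 ≈ 0.48649, so fraction remaining f = (1/2)^(18/37) ≈ 0.7138.
At steady state, accumulation factor R = 1/(1 − e^(−kτ)) ≈ 3.4941.
Each bolus raises the concentration by D/Vd = 83/29 ≈ 2.862 μg/mL.
Steady-state peak Cmax,ss = C₀·R ≈ 2.862 × 3.4941 ≈ 10.000 μg/mL.
Peak 10.0 μg/mL vs MTC 12 μg/mL: below toxic threshold.

10.0 μg/mL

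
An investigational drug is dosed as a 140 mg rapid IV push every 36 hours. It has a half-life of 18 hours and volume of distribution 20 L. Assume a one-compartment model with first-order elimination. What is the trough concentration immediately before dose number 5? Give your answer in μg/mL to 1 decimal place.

2.3 μg/mL

f = (1/2)^(τ/t½) = (1/2)^(36/18) ≈ 0.2500.
C₀ = D/Vd = 140/20 ≈ 7.000 μg/mL.
Before the 5th dose, 4 doses have been given. Superposition: Cmin = C₀·(f + f² + … + f^4).
≈ 7.000 × (0.2500 + 0.0625 + 0.0156 + 0.0039) ≈ 7.000 × 0.3320 ≈ 2.324 μg/mL.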